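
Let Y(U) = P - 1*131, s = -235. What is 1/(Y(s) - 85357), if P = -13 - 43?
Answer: -1/85544 ≈ -1.1690e-5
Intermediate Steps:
P = -56
Y(U) = -187 (Y(U) = -56 - 1*131 = -56 - 131 = -187)
1/(Y(s) - 85357) = 1/(-187 - 85357) = 1/(-85544) = -1/85544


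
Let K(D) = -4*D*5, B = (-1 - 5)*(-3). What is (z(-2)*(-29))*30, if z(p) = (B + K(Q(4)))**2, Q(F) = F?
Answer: -3344280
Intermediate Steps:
B = 18 (B = -6*(-3) = 18)
K(D) = -20*D
z(p) = 3844 (z(p) = (18 - 20*4)**2 = (18 - 80)**2 = (-62)**2 = 3844)
(z(-2)*(-29))*30 = (3844*(-29))*30 = -111476*30 = -3344280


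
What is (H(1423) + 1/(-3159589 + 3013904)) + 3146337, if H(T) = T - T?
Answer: 458374105844/145685 ≈ 3.1463e+6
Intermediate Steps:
H(T) = 0
(H(1423) + 1/(-3159589 + 3013904)) + 3146337 = (0 + 1/(-3159589 + 3013904)) + 3146337 = (0 + 1/(-145685)) + 3146337 = (0 - 1/145685) + 3146337 = -1/145685 + 3146337 = 458374105844/145685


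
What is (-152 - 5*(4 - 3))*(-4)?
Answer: 628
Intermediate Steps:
(-152 - 5*(4 - 3))*(-4) = (-152 - 5*1)*(-4) = (-152 - 5)*(-4) = -157*(-4) = 628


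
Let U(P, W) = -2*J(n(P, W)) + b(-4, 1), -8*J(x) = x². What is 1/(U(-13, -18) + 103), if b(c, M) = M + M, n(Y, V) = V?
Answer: 1/186 ≈ 0.0053763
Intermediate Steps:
J(x) = -x²/8
b(c, M) = 2*M
U(P, W) = 2 + W²/4 (U(P, W) = -(-1)*W²/4 + 2*1 = W²/4 + 2 = 2 + W²/4)
1/(U(-13, -18) + 103) = 1/((2 + (¼)*(-18)²) + 103) = 1/((2 + (¼)*324) + 103) = 1/((2 + 81) + 103) = 1/(83 + 103) = 1/186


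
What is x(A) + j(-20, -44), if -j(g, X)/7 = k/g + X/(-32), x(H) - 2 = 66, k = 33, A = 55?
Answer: 2797/40 ≈ 69.925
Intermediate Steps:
x(H) = 68 (x(H) = 2 + 66 = 68)
j(g, X) = -231/g + 7*X/32 (j(g, X) = -7*(33/g + X/(-32)) = -7*(33/g + X*(-1/32)) = -7*(33/g - X/32) = -231/g + 7*X/32)
x(A) + j(-20, -44) = 68 + (-231/(-20) + (7/32)*(-44)) = 68 + (-231*(-1/20) - 77/8) = 68 + (231/20 - 77/8) = 68 + 77/40 = 2797/40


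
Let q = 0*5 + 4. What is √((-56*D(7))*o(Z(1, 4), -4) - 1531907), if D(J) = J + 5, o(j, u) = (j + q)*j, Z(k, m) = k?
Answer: I*√1535267 ≈ 1239.1*I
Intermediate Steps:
q = 4 (q = 0 + 4 = 4)
o(j, u) = j*(4 + j) (o(j, u) = (j + 4)*j = (4 + j)*j = j*(4 + j))
D(J) = 5 + J
√((-56*D(7))*o(Z(1, 4), -4) - 1531907) = √((-56*(5 + 7))*(1*(4 + 1)) - 1531907) = √((-56*12)*(1*5) - 1531907) = √(-672*5 - 1531907) = √(-3360 - 1531907) = √(-1535267) = I*√1535267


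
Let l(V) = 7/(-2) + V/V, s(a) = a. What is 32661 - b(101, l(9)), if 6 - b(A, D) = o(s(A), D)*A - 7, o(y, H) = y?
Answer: 42849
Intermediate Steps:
l(V) = -5/2 (l(V) = 7*(-½) + 1 = -7/2 + 1 = -5/2)
b(A, D) = 13 - A² (b(A, D) = 6 - (A*A - 7) = 6 - (A² - 7) = 6 - (-7 + A²) = 6 + (7 - A²) = 13 - A²)
32661 - b(101, l(9)) = 32661 - (13 - 1*101²) = 32661 - (13 - 1*10201) = 32661 - (13 - 10201) = 32661 - 1*(-10188) = 32661 + 10188 = 42849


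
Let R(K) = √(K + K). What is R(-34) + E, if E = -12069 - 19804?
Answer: -31873 + 2*I*√17 ≈ -31873.0 + 8.2462*I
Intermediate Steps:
R(K) = √2*√K (R(K) = √(2*K) = √2*√K)
E = -31873
R(-34) + E = √2*√(-34) - 31873 = √2*(I*√34) - 31873 = 2*I*√17 - 31873 = -31873 + 2*I*√17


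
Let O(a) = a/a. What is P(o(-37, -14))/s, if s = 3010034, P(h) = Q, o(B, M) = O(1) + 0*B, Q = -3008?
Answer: -1504/1505017 ≈ -0.00099932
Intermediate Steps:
O(a) = 1
o(B, M) = 1 (o(B, M) = 1 + 0*B = 1 + 0 = 1)
P(h) = -3008
P(o(-37, -14))/s = -3008/3010034 = -3008*1/3010034 = -1504/1505017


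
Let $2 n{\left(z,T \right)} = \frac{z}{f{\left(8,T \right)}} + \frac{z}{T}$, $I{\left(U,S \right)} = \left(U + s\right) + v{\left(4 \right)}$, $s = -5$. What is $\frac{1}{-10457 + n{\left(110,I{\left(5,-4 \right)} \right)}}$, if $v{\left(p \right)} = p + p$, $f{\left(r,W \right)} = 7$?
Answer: $- \frac{56}{584767} \approx -9.5765 \cdot 10^{-5}$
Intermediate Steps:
$v{\left(p \right)} = 2 p$
$I{\left(U,S \right)} = 3 + U$ ($I{\left(U,S \right)} = \left(U - 5\right) + 2 \cdot 4 = \left(-5 + U\right) + 8 = 3 + U$)
$n{\left(z,T \right)} = \frac{z}{14} + \frac{z}{2 T}$ ($n{\left(z,T \right)} = \frac{\frac{z}{7} + \frac{z}{T}}{2} = \frac{z}{14} + \frac{z}{2 T}$)
$\frac{1}{-10457 + n{\left(110,I{\left(5,-4 \right)} \right)}} = \frac{1}{-10457 + \frac{1}{14} \cdot 110 \frac{1}{3 + 5} \left(7 + \left(3 + 5\right)\right)} = \frac{1}{-10457 + \frac{1}{14} \cdot 110 \cdot \frac{1}{8} \left(7 + 8\right)} = \frac{1}{-10457 + \frac{1}{14} \cdot 110 \cdot \frac{1}{8} \cdot 15} = \frac{1}{-10457 + \frac{825}{56}} = \frac{1}{- \frac{584767}{56}} = - \frac{56}{584767}$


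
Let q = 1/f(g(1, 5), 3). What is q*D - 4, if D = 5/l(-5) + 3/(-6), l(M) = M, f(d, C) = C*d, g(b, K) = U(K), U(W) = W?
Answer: -41/10 ≈ -4.1000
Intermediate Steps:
g(b, K) = K
q = 1/15 (q = 1/(3*5) = 1/15 ≈ 0.066667)
D = -3/2 (D = 5/(-5) + 3/(-6) = 5*(-1/5) + 3*(-1/6) = -1 - 1/2 = -3/2 ≈ -1.5000)
q*D - 4 = (1/15)*(-3/2) - 4 = -1/10 - 4 = -41/10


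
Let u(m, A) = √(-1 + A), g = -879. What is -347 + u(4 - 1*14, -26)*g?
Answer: -347 - 2637*I*√3 ≈ -347.0 - 4567.4*I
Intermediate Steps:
-347 + u(4 - 1*14, -26)*g = -347 + √(-1 - 26)*(-879) = -347 + √(-27)*(-879) = -347 + (3*I*√3)*(-879) = -347 - 2637*I*√3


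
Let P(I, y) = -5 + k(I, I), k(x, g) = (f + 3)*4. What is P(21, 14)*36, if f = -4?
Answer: -324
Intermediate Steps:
k(x, g) = -4 (k(x, g) = (-4 + 3)*4 = -1*4 = -4)
P(I, y) = -9 (P(I, y) = -5 - 4 = -9)
P(21, 14)*36 = -9*36 = -324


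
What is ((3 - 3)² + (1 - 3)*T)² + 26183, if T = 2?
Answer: 26199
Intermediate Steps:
((3 - 3)² + (1 - 3)*T)² + 26183 = ((3 - 3)² + (1 - 3)*2)² + 26183 = (0² - 2*2)² + 26183 = (0 - 4)² + 26183 = (-4)² + 26183 = 16 + 26183 = 26199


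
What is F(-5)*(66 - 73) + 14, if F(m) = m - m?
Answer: 14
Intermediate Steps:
F(m) = 0
F(-5)*(66 - 73) + 14 = 0*(66 - 73) + 14 = 0*(-7) + 14 = 0 + 14 = 14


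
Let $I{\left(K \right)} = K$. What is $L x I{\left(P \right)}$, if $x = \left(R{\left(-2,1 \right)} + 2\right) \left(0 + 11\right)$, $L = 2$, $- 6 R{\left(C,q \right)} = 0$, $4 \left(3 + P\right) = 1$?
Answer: $-121$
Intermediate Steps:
$P = - \frac{11}{4}$ ($P = -3 + \frac{1}{4} \cdot 1 = -3 + \frac{1}{4} = - \frac{11}{4} \approx -2.75$)
$R{\left(C,q \right)} = 0$ ($R{\left(C,q \right)} = \left(- \frac{1}{6}\right) 0 = 0$)
$x = 22$ ($x = \left(0 + 2\right) \left(0 + 11\right) = 2 \cdot 11 = 22$)
$L x I{\left(P \right)} = 2 \cdot 22 \left(- \frac{11}{4}\right) = 44 \left(- \frac{11}{4}\right) = -121$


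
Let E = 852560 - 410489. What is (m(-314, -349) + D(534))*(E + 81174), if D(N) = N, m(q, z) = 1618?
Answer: 1126023240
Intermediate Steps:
E = 442071
(m(-314, -349) + D(534))*(E + 81174) = (1618 + 534)*(442071 + 81174) = 2152*523245 = 1126023240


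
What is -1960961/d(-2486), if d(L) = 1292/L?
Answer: 2437474523/646 ≈ 3.7732e+6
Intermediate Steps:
-1960961/d(-2486) = -1960961/(1292/(-2486)) = -1960961/(1292*(-1/2486)) = -1960961/(-646/1243) = -1960961*(-1243/646) = 2437474523/646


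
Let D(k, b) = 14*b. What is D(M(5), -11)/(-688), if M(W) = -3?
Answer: 77/344 ≈ 0.22384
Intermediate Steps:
D(M(5), -11)/(-688) = (14*(-11))/(-688) = -154*(-1/688) = 77/344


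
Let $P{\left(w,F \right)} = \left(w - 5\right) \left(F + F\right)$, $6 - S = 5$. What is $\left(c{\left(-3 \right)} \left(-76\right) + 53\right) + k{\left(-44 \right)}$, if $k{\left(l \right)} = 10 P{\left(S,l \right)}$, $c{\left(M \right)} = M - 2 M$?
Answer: $3345$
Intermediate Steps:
$S = 1$ ($S = 6 - 5 = 1$)
$P{\left(w,F \right)} = 2 F \left(-5 + w\right)$ ($P{\left(w,F \right)} = \left(-5 + w\right) 2 F = 2 F \left(-5 + w\right)$)
$c{\left(M \right)} = - M$
$k{\left(l \right)} = - 80 l$ ($k{\left(l \right)} = 10 \cdot 2 l \left(-5 + 1\right) = 10 \cdot 2 l \left(-4\right) = 10 \left(- 8 l\right) = - 80 l$)
$\left(c{\left(-3 \right)} \left(-76\right) + 53\right) + k{\left(-44 \right)} = \left(\left(-1\right) \left(-3\right) \left(-76\right) + 53\right) - -3520 = \left(3 \left(-76\right) + 53\right) + 3520 = \left(-228 + 53\right) + 3520 = -175 + 3520 = 3345$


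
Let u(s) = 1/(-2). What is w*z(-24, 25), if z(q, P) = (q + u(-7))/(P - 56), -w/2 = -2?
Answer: 98/31 ≈ 3.1613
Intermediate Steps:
w = 4 (w = -2*(-2) = 4)
u(s) = -1/2
z(q, P) = (-1/2 + q)/(-56 + P) (z(q, P) = (q - 1/2)/(P - 56) = (-1/2 + q)/(-56 + P))
w*z(-24, 25) = 4*((-1/2 - 24)/(-56 + 25)) = 4*(-49/2/(-31)) = 4*(-1/31*(-49/2)) = 4*(49/62) = 98/31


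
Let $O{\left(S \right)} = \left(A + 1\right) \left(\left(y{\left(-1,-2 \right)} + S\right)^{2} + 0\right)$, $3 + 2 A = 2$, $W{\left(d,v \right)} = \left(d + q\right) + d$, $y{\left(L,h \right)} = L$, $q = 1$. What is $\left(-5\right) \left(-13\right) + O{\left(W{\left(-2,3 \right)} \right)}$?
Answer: $73$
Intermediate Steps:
$W{\left(d,v \right)} = 1 + 2 d$ ($W{\left(d,v \right)} = \left(d + 1\right) + d = \left(1 + d\right) + d = 1 + 2 d$)
$A = - \frac{1}{2}$ ($A = - \frac{3}{2} + \frac{1}{2} \cdot 2 = - \frac{3}{2} + 1 = - \frac{1}{2} \approx -0.5$)
$O{\left(S \right)} = \frac{\left(-1 + S\right)^{2}}{2}$ ($O{\left(S \right)} = \left(- \frac{1}{2} + 1\right) \left(\left(-1 + S\right)^{2} + 0\right) = \frac{\left(-1 + S\right)^{2}}{2}$)
$\left(-5\right) \left(-13\right) + O{\left(W{\left(-2,3 \right)} \right)} = \left(-5\right) \left(-13\right) + \frac{\left(-1 + \left(1 + 2 \left(-2\right)\right)\right)^{2}}{2} = 65 + \frac{\left(-1 + \left(1 - 4\right)\right)^{2}}{2} = 65 + \frac{\left(-1 - 3\right)^{2}}{2} = 65 + \frac{\left(-4\right)^{2}}{2} = 65 + \frac{1}{2} \cdot 16 = 65 + 8 = 73$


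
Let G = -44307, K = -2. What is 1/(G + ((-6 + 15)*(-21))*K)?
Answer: -1/43929 ≈ -2.2764e-5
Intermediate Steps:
1/(G + ((-6 + 15)*(-21))*K) = 1/(-44307 + ((-6 + 15)*(-21))*(-2)) = 1/(-44307 + (9*(-21))*(-2)) = 1/(-44307 - 189*(-2)) = 1/(-44307 + 378) = 1/(-43929) = -1/43929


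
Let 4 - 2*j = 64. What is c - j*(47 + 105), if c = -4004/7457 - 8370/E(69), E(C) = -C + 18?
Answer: 598803602/126769 ≈ 4723.6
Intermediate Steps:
E(C) = 18 - C
j = -30 (j = 2 - ½*64 = 2 - 32 = -30)
c = 20736962/126769 (c = -4004/7457 - 8370/(18 - 1*69) = -4004*1/7457 - 8370/(18 - 69) = -4004/7457 - 8370/(-51) = -4004/7457 - 8370*(-1/51) = -4004/7457 + 2790/17 = 20736962/126769 ≈ 163.58)
c - j*(47 + 105) = 20736962/126769 - (-30)*(47 + 105) = 20736962/126769 - (-30)*152 = 20736962/126769 - 1*(-4560) = 20736962/126769 + 4560 = 598803602/126769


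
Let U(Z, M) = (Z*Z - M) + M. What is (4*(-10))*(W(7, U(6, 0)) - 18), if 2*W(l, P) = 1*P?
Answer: 0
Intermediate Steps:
U(Z, M) = Z² (U(Z, M) = (Z² - M) + M = Z²)
W(l, P) = P/2 (W(l, P) = (1*P)/2 = P/2)
(4*(-10))*(W(7, U(6, 0)) - 18) = (4*(-10))*((½)*6² - 18) = -40*((½)*36 - 18) = -40*(18 - 18) = -40*0 = 0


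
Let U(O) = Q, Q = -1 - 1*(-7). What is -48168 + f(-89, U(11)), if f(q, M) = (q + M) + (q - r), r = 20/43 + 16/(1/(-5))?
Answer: -2075200/43 ≈ -48260.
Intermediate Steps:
Q = 6 (Q = -1 + 7 = 6)
U(O) = 6
r = -3420/43 (r = 20*(1/43) + 16/(-⅕) = 20/43 + 16*(-5) = 20/43 - 80 = -3420/43 ≈ -79.535)
f(q, M) = 3420/43 + M + 2*q (f(q, M) = (q + M) + (q - 1*(-3420/43)) = (M + q) + (q + 3420/43) = (M + q) + (3420/43 + q) = 3420/43 + M + 2*q)
-48168 + f(-89, U(11)) = -48168 + (3420/43 + 6 + 2*(-89)) = -48168 + (3420/43 + 6 - 178) = -48168 - 3976/43 = -2075200/43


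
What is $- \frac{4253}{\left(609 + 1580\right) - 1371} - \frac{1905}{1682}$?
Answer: $- \frac{2177959}{343969} \approx -6.3318$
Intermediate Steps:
$- \frac{4253}{\left(609 + 1580\right) - 1371} - \frac{1905}{1682} = - \frac{4253}{2189 - 1371} - \frac{1905}{1682} = - \frac{4253}{818} - \frac{1905}{1682} = - \frac{2177959}{343969}$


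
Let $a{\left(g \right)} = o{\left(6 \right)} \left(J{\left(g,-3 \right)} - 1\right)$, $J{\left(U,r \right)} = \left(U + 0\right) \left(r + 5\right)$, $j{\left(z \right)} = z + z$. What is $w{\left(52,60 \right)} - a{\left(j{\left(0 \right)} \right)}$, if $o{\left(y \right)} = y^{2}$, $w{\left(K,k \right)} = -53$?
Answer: $-17$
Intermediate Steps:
$j{\left(z \right)} = 2 z$
$J{\left(U,r \right)} = U \left(5 + r\right)$
$a{\left(g \right)} = -36 + 72 g$ ($a{\left(g \right)} = 6^{2} \left(g \left(5 - 3\right) - 1\right) = 36 \left(g 2 - 1\right) = 36 \left(2 g - 1\right) = 36 \left(-1 + 2 g\right) = -36 + 72 g$)
$w{\left(52,60 \right)} - a{\left(j{\left(0 \right)} \right)} = -53 - \left(-36 + 72 \cdot 2 \cdot 0\right) = -53 - \left(-36 + 72 \cdot 0\right) = -53 - \left(-36 + 0\right) = -53 - -36 = -53 + 36 = -17$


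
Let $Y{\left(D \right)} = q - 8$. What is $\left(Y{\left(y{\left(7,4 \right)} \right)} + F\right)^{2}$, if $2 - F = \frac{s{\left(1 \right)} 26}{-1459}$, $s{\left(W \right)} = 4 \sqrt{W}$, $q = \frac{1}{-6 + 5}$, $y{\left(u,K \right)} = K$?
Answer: $\frac{102191881}{2128681} \approx 48.007$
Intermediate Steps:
$q = -1$ ($q = \frac{1}{-1} = -1$)
$Y{\left(D \right)} = -9$ ($Y{\left(D \right)} = -1 - 8 = -9$)
$F = \frac{3022}{1459}$ ($F = 2 - \frac{4 \sqrt{1} \cdot 26}{-1459} = 2 - 4 \cdot 1 \cdot 26 \left(- \frac{1}{1459}\right) = 2 - 4 \cdot 26 \left(- \frac{1}{1459}\right) = 2 - 104 \left(- \frac{1}{1459}\right) = 2 - - \frac{104}{1459} = 2 + \frac{104}{1459} = \frac{3022}{1459} \approx 2.0713$)
$\left(Y{\left(y{\left(7,4 \right)} \right)} + F\right)^{2} = \left(-9 + \frac{3022}{1459}\right)^{2} = \left(- \frac{10109}{1459}\right)^{2} = \frac{102191881}{2128681}$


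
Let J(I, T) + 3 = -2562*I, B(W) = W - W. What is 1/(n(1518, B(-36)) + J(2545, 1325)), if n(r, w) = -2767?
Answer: -1/6523060 ≈ -1.5330e-7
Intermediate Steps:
B(W) = 0
J(I, T) = -3 - 2562*I
1/(n(1518, B(-36)) + J(2545, 1325)) = 1/(-2767 + (-3 - 2562*2545)) = 1/(-2767 + (-3 - 6520290)) = 1/(-2767 - 6520293) = 1/(-6523060) = -1/6523060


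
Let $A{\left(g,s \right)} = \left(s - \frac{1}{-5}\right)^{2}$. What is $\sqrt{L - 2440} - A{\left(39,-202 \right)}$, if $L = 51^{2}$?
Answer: $- \frac{1018081}{25} + \sqrt{161} \approx -40711.0$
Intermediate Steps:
$L = 2601$
$A{\left(g,s \right)} = \left(\frac{1}{5} + s\right)^{2}$ ($A{\left(g,s \right)} = \left(s - - \frac{1}{5}\right)^{2} = \left(s + \frac{1}{5}\right)^{2} = \left(\frac{1}{5} + s\right)^{2}$)
$\sqrt{L - 2440} - A{\left(39,-202 \right)} = \sqrt{2601 - 2440} - \frac{\left(1 + 5 \left(-202\right)\right)^{2}}{25} = \sqrt{161} - \frac{\left(1 - 1010\right)^{2}}{25} = \sqrt{161} - \frac{\left(-1009\right)^{2}}{25} = \sqrt{161} - \frac{1}{25} \cdot 1018081 = \sqrt{161} - \frac{1018081}{25} = - \frac{1018081}{25} + \sqrt{161}$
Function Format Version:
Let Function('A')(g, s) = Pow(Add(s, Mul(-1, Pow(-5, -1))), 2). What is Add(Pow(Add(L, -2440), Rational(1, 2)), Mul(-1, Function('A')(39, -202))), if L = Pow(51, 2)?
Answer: Add(Rational(-1018081, 25), Pow(161, Rational(1, 2))) ≈ -40711.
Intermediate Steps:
L = 2601
Function('A')(g, s) = Pow(Add(Rational(1, 5), s), 2) (Function('A')(g, s) = Pow(Add(s, Mul(-1, Rational(-1, 5))), 2) = Pow(Add(s, Rational(1, 5)), 2) = Pow(Add(Rational(1, 5), s), 2))
Add(Pow(Add(L, -2440), Rational(1, 2)), Mul(-1, Function('A')(39, -202))) = Add(Pow(Add(2601, -2440), Rational(1, 2)), Mul(-1, Mul(Rational(1, 25), Pow(Add(1, Mul(5, -202)), 2)))) = Add(Pow(161, Rational(1, 2)), Mul(-1, Mul(Rational(1, 25), Pow(Add(1, -1010), 2)))) = Add(Pow(161, Rational(1, 2)), Mul(-1, Mul(Rational(1, 25), Pow(-1009, 2)))) = Add(Pow(161, Rational(1, 2)), Mul(-1, Mul(Rational(1, 25), 1018081))) = Add(Pow(161, Rational(1, 2)), Mul(-1, Rational(1018081, 25))) = Add(Pow(161, Rational(1, 2)), Rational(-1018081, 25)) = Add(Rational(-1018081, 25), Pow(161, Rational(1, 2)))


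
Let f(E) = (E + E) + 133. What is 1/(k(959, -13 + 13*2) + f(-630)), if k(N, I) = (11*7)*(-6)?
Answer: -1/1589 ≈ -0.00062933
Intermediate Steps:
k(N, I) = -462 (k(N, I) = 77*(-6) = -462)
f(E) = 133 + 2*E (f(E) = 2*E + 133 = 133 + 2*E)
1/(k(959, -13 + 13*2) + f(-630)) = 1/(-462 + (133 + 2*(-630))) = 1/(-462 + (133 - 1260)) = 1/(-462 - 1127) = 1/(-1589) = -1/1589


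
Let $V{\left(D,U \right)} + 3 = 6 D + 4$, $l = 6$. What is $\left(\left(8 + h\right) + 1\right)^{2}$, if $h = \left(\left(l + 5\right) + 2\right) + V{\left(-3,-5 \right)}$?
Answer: $25$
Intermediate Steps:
$V{\left(D,U \right)} = 1 + 6 D$ ($V{\left(D,U \right)} = -3 + \left(6 D + 4\right) = -3 + \left(4 + 6 D\right) = 1 + 6 D$)
$h = -4$ ($h = \left(\left(6 + 5\right) + 2\right) + \left(1 + 6 \left(-3\right)\right) = \left(11 + 2\right) + \left(1 - 18\right) = 13 - 17 = -4$)
$\left(\left(8 + h\right) + 1\right)^{2} = \left(\left(8 - 4\right) + 1\right)^{2} = \left(4 + 1\right)^{2} = 5^{2} = 25$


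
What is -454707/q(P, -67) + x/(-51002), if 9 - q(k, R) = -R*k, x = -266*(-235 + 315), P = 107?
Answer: 1667380801/26083880 ≈ 63.924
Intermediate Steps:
x = -21280 (x = -266*80 = -21280)
q(k, R) = 9 + R*k (q(k, R) = 9 - (-1)*R*k = 9 + R*k)
-454707/q(P, -67) + x/(-51002) = -454707/(9 - 67*107) - 21280/(-51002) = -454707/(9 - 7169) - 21280*(-1/51002) = -454707/(-7160) + 1520/3643 = -454707*(-1/7160) + 1520/3643 = 454707/7160 + 1520/3643 = 1667380801/26083880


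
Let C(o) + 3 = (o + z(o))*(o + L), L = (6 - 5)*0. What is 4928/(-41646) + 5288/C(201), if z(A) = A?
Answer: -2696264/50984169 ≈ -0.052884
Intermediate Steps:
L = 0 (L = 1*0 = 0)
C(o) = -3 + 2*o² (C(o) = -3 + (o + o)*(o + 0) = -3 + (2*o)*o = -3 + 2*o²)
4928/(-41646) + 5288/C(201) = 4928/(-41646) + 5288/(-3 + 2*201²) = 4928*(-1/41646) + 5288/(-3 + 2*40401) = -224/1893 + 5288/(-3 + 80802) = -224/1893 + 5288/80799 = -2696264/50984169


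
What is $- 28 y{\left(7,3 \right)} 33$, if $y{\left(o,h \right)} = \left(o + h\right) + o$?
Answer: $-15708$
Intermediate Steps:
$y{\left(o,h \right)} = h + 2 o$ ($y{\left(o,h \right)} = \left(h + o\right) + o = h + 2 o$)
$- 28 y{\left(7,3 \right)} 33 = - 28 \left(3 + 2 \cdot 7\right) 33 = - 28 \left(3 + 14\right) 33 = \left(-28\right) 17 \cdot 33 = \left(-476\right) 33 = -15708$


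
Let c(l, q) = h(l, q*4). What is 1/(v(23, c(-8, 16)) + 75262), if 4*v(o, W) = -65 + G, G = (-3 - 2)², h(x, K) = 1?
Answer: 1/75252 ≈ 1.3289e-5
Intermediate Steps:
c(l, q) = 1
G = 25 (G = (-5)² = 25)
v(o, W) = -10 (v(o, W) = (-65 + 25)/4 = (¼)*(-40) = -10)
1/(v(23, c(-8, 16)) + 75262) = 1/(-10 + 75262) = 1/75252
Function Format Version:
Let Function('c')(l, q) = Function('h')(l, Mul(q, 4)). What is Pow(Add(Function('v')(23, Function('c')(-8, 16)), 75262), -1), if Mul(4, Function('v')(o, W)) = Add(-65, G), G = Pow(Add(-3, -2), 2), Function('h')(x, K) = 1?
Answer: Rational(1, 75252) ≈ 1.3289e-5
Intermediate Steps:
Function('c')(l, q) = 1
G = 25 (G = Pow(-5, 2) = 25)
Function('v')(o, W) = -10 (Function('v')(o, W) = Mul(Rational(1, 4), Add(-65, 25)) = Mul(Rational(1, 4), -40) = -10)
Pow(Add(Function('v')(23, Function('c')(-8, 16)), 75262), -1) = Pow(Add(-10, 75262), -1) = Pow(75252, -1) = Rational(1, 75252)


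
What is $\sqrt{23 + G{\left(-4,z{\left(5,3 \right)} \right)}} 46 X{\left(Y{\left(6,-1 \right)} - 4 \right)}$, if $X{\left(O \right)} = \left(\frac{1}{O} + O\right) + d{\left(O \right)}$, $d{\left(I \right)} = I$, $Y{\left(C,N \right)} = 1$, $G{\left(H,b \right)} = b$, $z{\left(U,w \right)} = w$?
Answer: $- \frac{874 \sqrt{26}}{3} \approx -1485.5$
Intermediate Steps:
$X{\left(O \right)} = \frac{1}{O} + 2 O$ ($X{\left(O \right)} = \left(\frac{1}{O} + O\right) + O = \left(O + \frac{1}{O}\right) + O = \frac{1}{O} + 2 O$)
$\sqrt{23 + G{\left(-4,z{\left(5,3 \right)} \right)}} 46 X{\left(Y{\left(6,-1 \right)} - 4 \right)} = \sqrt{23 + 3} \cdot 46 \left(\frac{1}{1 - 4} + 2 \left(1 - 4\right)\right) = \sqrt{26} \cdot 46 \left(\frac{1}{-3} + 2 \left(-3\right)\right) = 46 \sqrt{26} \left(- \frac{1}{3} - 6\right) = 46 \sqrt{26} \left(- \frac{19}{3}\right) = - \frac{874 \sqrt{26}}{3}$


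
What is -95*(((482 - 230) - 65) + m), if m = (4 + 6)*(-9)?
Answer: -9215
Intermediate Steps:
m = -90 (m = 10*(-9) = -90)
-95*(((482 - 230) - 65) + m) = -95*(((482 - 230) - 65) - 90) = -95*((252 - 65) - 90) = -95*(187 - 90) = -95*97 = -9215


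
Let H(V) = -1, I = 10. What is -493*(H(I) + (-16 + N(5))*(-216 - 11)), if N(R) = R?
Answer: -1230528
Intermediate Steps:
-493*(H(I) + (-16 + N(5))*(-216 - 11)) = -493*(-1 + (-16 + 5)*(-216 - 11)) = -493*(-1 - 11*(-227)) = -493*(-1 + 2497) = -493*2496 = -1230528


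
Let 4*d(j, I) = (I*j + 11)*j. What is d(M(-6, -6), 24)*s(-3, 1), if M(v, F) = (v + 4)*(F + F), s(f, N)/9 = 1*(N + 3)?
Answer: 126792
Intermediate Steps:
s(f, N) = 27 + 9*N (s(f, N) = 9*(1*(N + 3)) = 9*(1*(3 + N)) = 9*(3 + N) = 27 + 9*N)
M(v, F) = 2*F*(4 + v) (M(v, F) = (4 + v)*(2*F) = 2*F*(4 + v))
d(j, I) = j*(11 + I*j)/4 (d(j, I) = ((I*j + 11)*j)/4 = ((11 + I*j)*j)/4 = (j*(11 + I*j))/4 = j*(11 + I*j)/4)
d(M(-6, -6), 24)*s(-3, 1) = ((2*(-6)*(4 - 6))*(11 + 24*(2*(-6)*(4 - 6)))/4)*(27 + 9*1) = ((2*(-6)*(-2))*(11 + 24*(2*(-6)*(-2)))/4)*(27 + 9) = ((¼)*24*(11 + 24*24))*36 = ((¼)*24*(11 + 576))*36 = ((¼)*24*587)*36 = 3522*36 = 126792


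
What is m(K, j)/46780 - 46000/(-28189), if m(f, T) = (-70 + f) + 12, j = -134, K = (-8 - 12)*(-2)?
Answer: 1075686299/659340710 ≈ 1.6315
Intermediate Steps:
K = 40 (K = -20*(-2) = 40)
m(f, T) = -58 + f
m(K, j)/46780 - 46000/(-28189) = (-58 + 40)/46780 - 46000/(-28189) = -18*1/46780 - 46000*(-1/28189) = -9/23390 + 46000/28189 = 1075686299/659340710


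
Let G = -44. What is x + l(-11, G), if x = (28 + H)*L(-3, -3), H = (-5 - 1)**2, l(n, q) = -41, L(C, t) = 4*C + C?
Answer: -1001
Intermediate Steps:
L(C, t) = 5*C
H = 36 (H = (-6)**2 = 36)
x = -960 (x = (28 + 36)*(5*(-3)) = 64*(-15) = -960)
x + l(-11, G) = -960 - 41 = -1001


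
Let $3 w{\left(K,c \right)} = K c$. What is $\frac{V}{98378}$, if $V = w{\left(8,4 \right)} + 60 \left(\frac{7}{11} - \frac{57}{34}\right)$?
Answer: $- \frac{14513}{27595029} \approx -0.00052593$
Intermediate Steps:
$w{\left(K,c \right)} = \frac{K c}{3}$
$V = - \frac{29026}{561}$ ($V = \frac{1}{3} \cdot 8 \cdot 4 + 60 \left(\frac{7}{11} - \frac{57}{34}\right) = \frac{32}{3} + 60 \left(7 \cdot \frac{1}{11} - \frac{57}{34}\right) = \frac{32}{3} + 60 \left(\frac{7}{11} - \frac{57}{34}\right) = \frac{32}{3} + 60 \left(- \frac{389}{374}\right) = \frac{32}{3} - \frac{11670}{187} = - \frac{29026}{561} \approx -51.74$)
$\frac{V}{98378} = - \frac{29026}{561 \cdot 98378} = \left(- \frac{29026}{561}\right) \frac{1}{98378} = - \frac{14513}{27595029}$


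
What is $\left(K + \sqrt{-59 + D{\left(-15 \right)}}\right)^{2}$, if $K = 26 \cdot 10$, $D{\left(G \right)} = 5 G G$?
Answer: $\left(260 + \sqrt{1066}\right)^{2} \approx 85644.0$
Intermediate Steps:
$D{\left(G \right)} = 5 G^{2}$
$K = 260$
$\left(K + \sqrt{-59 + D{\left(-15 \right)}}\right)^{2} = \left(260 + \sqrt{-59 + 5 \left(-15\right)^{2}}\right)^{2} = \left(260 + \sqrt{-59 + 5 \cdot 225}\right)^{2} = \left(260 + \sqrt{-59 + 1125}\right)^{2} = \left(260 + \sqrt{1066}\right)^{2}$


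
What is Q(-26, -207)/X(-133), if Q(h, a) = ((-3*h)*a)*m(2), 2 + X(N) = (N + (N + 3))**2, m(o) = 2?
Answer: -32292/69167 ≈ -0.46687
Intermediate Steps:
X(N) = -2 + (3 + 2*N)**2 (X(N) = -2 + (N + (N + 3))**2 = -2 + (N + (3 + N))**2 = -2 + (3 + 2*N)**2)
Q(h, a) = -6*a*h (Q(h, a) = ((-3*h)*a)*2 = -3*a*h*2 = -6*a*h)
Q(-26, -207)/X(-133) = (-6*(-207)*(-26))/(-2 + (3 + 2*(-133))**2) = -32292/(-2 + (3 - 266)**2) = -32292/(-2 + (-263)**2) = -32292/(-2 + 69169) = -32292/69167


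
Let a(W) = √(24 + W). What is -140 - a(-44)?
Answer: -140 - 2*I*√5 ≈ -140.0 - 4.4721*I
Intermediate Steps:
-140 - a(-44) = -140 - √(24 - 44) = -140 - √(-20) = -140 - 2*I*√5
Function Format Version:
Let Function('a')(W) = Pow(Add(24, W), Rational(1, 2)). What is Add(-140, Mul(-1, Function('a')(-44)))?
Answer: Add(-140, Mul(-2, I, Pow(5, Rational(1, 2)))) ≈ Add(-140.00, Mul(-4.4721, I))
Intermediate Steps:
Add(-140, Mul(-1, Function('a')(-44))) = Add(-140, Mul(-1, Pow(Add(24, -44), Rational(1, 2)))) = Add(-140, Mul(-1, Pow(-20, Rational(1, 2)))) = Add(-140, Mul(-1, Mul(2, I, Pow(5, Rational(1, 2))))) = Add(-140, Mul(-2, I, Pow(5, Rational(1, 2))))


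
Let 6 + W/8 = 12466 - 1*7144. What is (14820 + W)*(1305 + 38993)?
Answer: 2311009704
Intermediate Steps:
W = 42528 (W = -48 + 8*(12466 - 1*7144) = -48 + 8*(12466 - 7144) = -48 + 8*5322 = -48 + 42576 = 42528)
(14820 + W)*(1305 + 38993) = (14820 + 42528)*(1305 + 38993) = 57348*40298 = 2311009704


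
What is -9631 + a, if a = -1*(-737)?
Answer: -8894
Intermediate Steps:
a = 737
-9631 + a = -9631 + 737 = -8894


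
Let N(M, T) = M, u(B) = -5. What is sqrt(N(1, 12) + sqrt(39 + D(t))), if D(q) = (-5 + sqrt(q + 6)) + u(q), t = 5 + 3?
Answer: sqrt(1 + sqrt(29 + sqrt(14))) ≈ 2.5927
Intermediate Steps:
t = 8
D(q) = -10 + sqrt(6 + q) (D(q) = (-5 + sqrt(q + 6)) - 5 = (-5 + sqrt(6 + q)) - 5 = -10 + sqrt(6 + q))
sqrt(N(1, 12) + sqrt(39 + D(t))) = sqrt(1 + sqrt(39 + (-10 + sqrt(6 + 8)))) = sqrt(1 + sqrt(39 + (-10 + sqrt(14)))) = sqrt(1 + sqrt(29 + sqrt(14)))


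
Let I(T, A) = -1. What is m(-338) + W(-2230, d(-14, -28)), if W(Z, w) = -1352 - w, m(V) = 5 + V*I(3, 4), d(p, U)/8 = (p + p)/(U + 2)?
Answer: -13229/13 ≈ -1017.6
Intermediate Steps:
d(p, U) = 16*p/(2 + U) (d(p, U) = 8*((p + p)/(U + 2)) = 8*((2*p)/(2 + U)) = 8*(2*p/(2 + U)) = 16*p/(2 + U))
m(V) = 5 - V (m(V) = 5 + V*(-1) = 5 - V)
m(-338) + W(-2230, d(-14, -28)) = (5 - 1*(-338)) + (-1352 - 16*(-14)/(2 - 28)) = (5 + 338) + (-1352 - 16*(-14)/(-26)) = 343 + (-1352 - 16*(-14)*(-1)/26) = 343 + (-1352 - 1*112/13) = 343 + (-1352 - 112/13) = 343 - 17688/13 = -13229/13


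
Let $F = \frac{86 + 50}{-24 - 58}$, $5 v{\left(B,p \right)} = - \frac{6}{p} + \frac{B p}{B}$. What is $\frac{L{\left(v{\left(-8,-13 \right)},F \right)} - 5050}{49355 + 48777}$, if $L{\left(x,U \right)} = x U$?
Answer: $- \frac{6723583}{130760890} \approx -0.051419$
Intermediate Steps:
$v{\left(B,p \right)} = - \frac{6}{5 p} + \frac{p}{5}$ ($v{\left(B,p \right)} = \frac{- \frac{6}{p} + \frac{B p}{B}}{5} = \frac{- \frac{6}{p} + p}{5} = \frac{p - \frac{6}{p}}{5} = - \frac{6}{5 p} + \frac{p}{5}$)
$F = - \frac{68}{41}$ ($F = \frac{136}{-82} = 136 \left(- \frac{1}{82}\right) = - \frac{68}{41} \approx -1.6585$)
$L{\left(x,U \right)} = U x$
$\frac{L{\left(v{\left(-8,-13 \right)},F \right)} - 5050}{49355 + 48777} = \frac{- \frac{68 \frac{-6 + \left(-13\right)^{2}}{5 \left(-13\right)}}{41} - 5050}{49355 + 48777} = \frac{- \frac{68 \cdot \frac{1}{5} \left(- \frac{1}{13}\right) \left(-6 + 169\right)}{41} - 5050}{98132} = \left(- \frac{68 \cdot \frac{1}{5} \left(- \frac{1}{13}\right) 163}{41} - 5050\right) \frac{1}{98132} = \left(\left(- \frac{68}{41}\right) \left(- \frac{163}{65}\right) - 5050\right) \frac{1}{98132} = \left(\frac{11084}{2665} - 5050\right) \frac{1}{98132} = \left(- \frac{13447166}{2665}\right) \frac{1}{98132} = - \frac{6723583}{130760890}$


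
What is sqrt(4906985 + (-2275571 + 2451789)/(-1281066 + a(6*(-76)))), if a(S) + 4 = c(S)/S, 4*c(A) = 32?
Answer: sqrt(26164362861903711589619)/73020991 ≈ 2215.2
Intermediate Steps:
c(A) = 8 (c(A) = (1/4)*32 = 8)
a(S) = -4 + 8/S
sqrt(4906985 + (-2275571 + 2451789)/(-1281066 + a(6*(-76)))) = sqrt(4906985 + (-2275571 + 2451789)/(-1281066 + (-4 + 8/((6*(-76)))))) = sqrt(4906985 + 176218/(-1281066 + (-4 + 8/(-456)))) = sqrt(4906985 + 176218/(-1281066 + (-4 + 8*(-1/456)))) = sqrt(4906985 + 176218/(-1281066 + (-4 - 1/57))) = sqrt(4906985 + 176218/(-1281066 - 229/57)) = sqrt(4906985 + 176218/(-73020991/57)) = sqrt(4906985 + 176218*(-57/73020991)) = sqrt(4906985 - 10044426/73020991) = sqrt(358312897477709/73020991) = sqrt(26164362861903711589619)/73020991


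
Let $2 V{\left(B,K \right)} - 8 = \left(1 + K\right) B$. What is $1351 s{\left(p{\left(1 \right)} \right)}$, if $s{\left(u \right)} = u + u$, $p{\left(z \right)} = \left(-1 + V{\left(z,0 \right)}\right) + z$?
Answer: $12159$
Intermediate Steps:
$V{\left(B,K \right)} = 4 + \frac{B \left(1 + K\right)}{2}$ ($V{\left(B,K \right)} = 4 + \frac{\left(1 + K\right) B}{2} = 4 + \frac{B \left(1 + K\right)}{2}$)
$p{\left(z \right)} = 3 + \frac{3 z}{2}$ ($p{\left(z \right)} = \left(-1 + \left(4 + \frac{z}{2} + \frac{1}{2} z 0\right)\right) + z = \left(-1 + \left(4 + \frac{z}{2} + 0\right)\right) + z = \left(-1 + \left(4 + \frac{z}{2}\right)\right) + z = \left(3 + \frac{z}{2}\right) + z = 3 + \frac{3 z}{2}$)
$s{\left(u \right)} = 2 u$
$1351 s{\left(p{\left(1 \right)} \right)} = 1351 \cdot 2 \left(3 + \frac{3}{2} \cdot 1\right) = 1351 \cdot 2 \left(3 + \frac{3}{2}\right) = 1351 \cdot 2 \cdot \frac{9}{2} = 1351 \cdot 9 = 12159$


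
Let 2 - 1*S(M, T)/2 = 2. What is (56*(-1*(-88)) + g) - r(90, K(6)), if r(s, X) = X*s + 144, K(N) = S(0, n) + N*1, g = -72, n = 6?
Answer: 4172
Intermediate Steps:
S(M, T) = 0 (S(M, T) = 4 - 2*2 = 4 - 4 = 0)
K(N) = N (K(N) = 0 + N*1 = 0 + N = N)
r(s, X) = 144 + X*s
(56*(-1*(-88)) + g) - r(90, K(6)) = (56*(-1*(-88)) - 72) - (144 + 6*90) = (56*88 - 72) - (144 + 540) = (4928 - 72) - 1*684 = 4856 - 684 = 4172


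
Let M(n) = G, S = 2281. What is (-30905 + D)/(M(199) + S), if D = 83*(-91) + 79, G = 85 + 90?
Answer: -38379/2456 ≈ -15.627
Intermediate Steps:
G = 175
M(n) = 175
D = -7474 (D = -7553 + 79 = -7474)
(-30905 + D)/(M(199) + S) = (-30905 - 7474)/(175 + 2281) = -38379/2456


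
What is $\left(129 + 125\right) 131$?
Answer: $33274$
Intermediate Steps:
$\left(129 + 125\right) 131 = 254 \cdot 131 = 33274$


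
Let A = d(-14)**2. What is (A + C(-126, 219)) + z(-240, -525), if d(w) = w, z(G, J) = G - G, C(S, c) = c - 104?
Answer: 311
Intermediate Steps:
C(S, c) = -104 + c
z(G, J) = 0
A = 196 (A = (-14)**2 = 196)
(A + C(-126, 219)) + z(-240, -525) = (196 + (-104 + 219)) + 0 = (196 + 115) + 0 = 311 + 0 = 311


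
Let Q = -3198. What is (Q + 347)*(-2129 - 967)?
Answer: 8826696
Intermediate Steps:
(Q + 347)*(-2129 - 967) = (-3198 + 347)*(-2129 - 967) = -2851*(-3096) = 8826696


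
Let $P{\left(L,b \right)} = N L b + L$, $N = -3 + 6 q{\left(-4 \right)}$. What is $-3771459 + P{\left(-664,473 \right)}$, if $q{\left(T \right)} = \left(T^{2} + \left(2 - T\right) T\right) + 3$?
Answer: $6592253$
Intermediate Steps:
$q{\left(T \right)} = 3 + T^{2} + T \left(2 - T\right)$ ($q{\left(T \right)} = \left(T^{2} + T \left(2 - T\right)\right) + 3 = 3 + T^{2} + T \left(2 - T\right)$)
$N = -33$ ($N = -3 + 6 \left(3 + 2 \left(-4\right)\right) = -3 + 6 \left(3 - 8\right) = -3 + 6 \left(-5\right) = -3 - 30 = -33$)
$P{\left(L,b \right)} = L - 33 L b$ ($P{\left(L,b \right)} = - 33 L b + L = L - 33 L b$)
$-3771459 + P{\left(-664,473 \right)} = -3771459 - 664 \left(1 - 15609\right) = -3771459 - -10363712 = -3771459 + 10363712 = 6592253$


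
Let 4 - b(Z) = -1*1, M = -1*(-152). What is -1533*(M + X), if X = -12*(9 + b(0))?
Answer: 24528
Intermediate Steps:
M = 152
b(Z) = 5 (b(Z) = 4 - (-1) = 4 - 1*(-1) = 4 + 1 = 5)
X = -168 (X = -12*(9 + 5) = -12*14 = -168)
-1533*(M + X) = -1533*(152 - 168) = -1533*(-16) = 24528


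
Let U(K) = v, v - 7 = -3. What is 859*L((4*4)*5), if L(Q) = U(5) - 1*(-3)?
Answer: 6013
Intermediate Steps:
v = 4 (v = 7 - 3 = 4)
U(K) = 4
L(Q) = 7 (L(Q) = 4 - 1*(-3) = 4 + 3 = 7)
859*L((4*4)*5) = 859*7 = 6013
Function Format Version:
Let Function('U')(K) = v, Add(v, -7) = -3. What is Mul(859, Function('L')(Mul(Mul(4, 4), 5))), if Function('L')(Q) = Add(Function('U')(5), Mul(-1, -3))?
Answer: 6013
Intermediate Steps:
v = 4 (v = Add(7, -3) = 4)
Function('U')(K) = 4
Function('L')(Q) = 7 (Function('L')(Q) = Add(4, Mul(-1, -3)) = Add(4, 3) = 7)
Mul(859, Function('L')(Mul(Mul(4, 4), 5))) = Mul(859, 7) = 6013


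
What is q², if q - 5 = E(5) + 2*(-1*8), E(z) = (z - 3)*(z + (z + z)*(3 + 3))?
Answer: 14161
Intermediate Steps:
E(z) = 13*z*(-3 + z) (E(z) = (-3 + z)*(z + (2*z)*6) = (-3 + z)*(z + 12*z) = (-3 + z)*(13*z) = 13*z*(-3 + z))
q = 119 (q = 5 + (13*5*(-3 + 5) + 2*(-1*8)) = 5 + (13*5*2 + 2*(-8)) = 5 + (130 - 16) = 5 + 114 = 119)
q² = 119² = 14161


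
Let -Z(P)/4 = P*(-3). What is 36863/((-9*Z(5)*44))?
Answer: -36863/23760 ≈ -1.5515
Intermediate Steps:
Z(P) = 12*P (Z(P) = -4*P*(-3) = -(-12)*P = 12*P)
36863/((-9*Z(5)*44)) = 36863/((-108*5*44)) = 36863/((-9*60*44)) = 36863/((-540*44)) = 36863/(-23760) = 36863*(-1/23760) = -36863/23760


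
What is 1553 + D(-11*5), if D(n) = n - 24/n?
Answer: 82414/55 ≈ 1498.4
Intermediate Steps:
1553 + D(-11*5) = 1553 + (-11*5 - 24/((-11*5))) = 1553 + (-55 - 24/(-55)) = 1553 + (-55 - 24*(-1/55)) = 1553 + (-55 + 24/55) = 1553 - 3001/55 = 82414/55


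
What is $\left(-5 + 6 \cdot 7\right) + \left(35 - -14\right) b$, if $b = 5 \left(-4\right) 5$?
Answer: $-4863$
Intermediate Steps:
$b = -100$ ($b = \left(-20\right) 5 = -100$)
$\left(-5 + 6 \cdot 7\right) + \left(35 - -14\right) b = \left(-5 + 6 \cdot 7\right) + \left(35 - -14\right) \left(-100\right) = \left(-5 + 42\right) + \left(35 + 14\right) \left(-100\right) = 37 + 49 \left(-100\right) = 37 - 4900 = -4863$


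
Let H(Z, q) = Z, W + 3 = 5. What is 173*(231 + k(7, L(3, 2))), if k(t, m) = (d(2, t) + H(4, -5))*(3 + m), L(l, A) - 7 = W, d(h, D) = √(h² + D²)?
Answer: 48267 + 2076*√53 ≈ 63381.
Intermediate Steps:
W = 2 (W = -3 + 5 = 2)
d(h, D) = √(D² + h²)
L(l, A) = 9 (L(l, A) = 7 + 2 = 9)
k(t, m) = (3 + m)*(4 + √(4 + t²)) (k(t, m) = (√(t² + 2²) + 4)*(3 + m) = (√(t² + 4) + 4)*(3 + m) = (√(4 + t²) + 4)*(3 + m) = (4 + √(4 + t²))*(3 + m) = (3 + m)*(4 + √(4 + t²)))
173*(231 + k(7, L(3, 2))) = 173*(231 + (12 + 3*√(4 + 7²) + 4*9 + 9*√(4 + 7²))) = 173*(231 + (12 + 3*√(4 + 49) + 36 + 9*√(4 + 49))) = 173*(231 + (12 + 3*√53 + 36 + 9*√53)) = 173*(231 + (48 + 12*√53)) = 173*(279 + 12*√53) = 48267 + 2076*√53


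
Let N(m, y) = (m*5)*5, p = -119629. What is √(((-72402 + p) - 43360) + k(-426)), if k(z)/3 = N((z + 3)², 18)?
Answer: 2*√3296071 ≈ 3631.0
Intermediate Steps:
N(m, y) = 25*m (N(m, y) = (5*m)*5 = 25*m)
k(z) = 75*(3 + z)² (k(z) = 3*(25*(z + 3)²) = 3*(25*(3 + z)²) = 75*(3 + z)²)
√(((-72402 + p) - 43360) + k(-426)) = √(((-72402 - 119629) - 43360) + 75*(3 - 426)²) = √((-192031 - 43360) + 75*(-423)²) = √(-235391 + 75*178929) = √(-235391 + 13419675) = √13184284 = 2*√3296071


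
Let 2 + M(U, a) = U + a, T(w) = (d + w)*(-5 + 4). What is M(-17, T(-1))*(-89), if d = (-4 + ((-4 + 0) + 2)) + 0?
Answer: 1068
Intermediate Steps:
d = -6 (d = (-4 + (-4 + 2)) + 0 = (-4 - 2) + 0 = -6 + 0 = -6)
T(w) = 6 - w (T(w) = (-6 + w)*(-5 + 4) = (-6 + w)*(-1) = 6 - w)
M(U, a) = -2 + U + a (M(U, a) = -2 + (U + a) = -2 + U + a)
M(-17, T(-1))*(-89) = (-2 - 17 + (6 - 1*(-1)))*(-89) = (-2 - 17 + (6 + 1))*(-89) = (-2 - 17 + 7)*(-89) = -12*(-89) = 1068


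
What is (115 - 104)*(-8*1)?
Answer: -88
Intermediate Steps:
(115 - 104)*(-8*1) = 11*(-8) = -88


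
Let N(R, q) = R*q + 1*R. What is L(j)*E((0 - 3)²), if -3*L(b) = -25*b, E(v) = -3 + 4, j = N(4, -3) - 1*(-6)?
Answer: -50/3 ≈ -16.667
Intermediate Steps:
N(R, q) = R + R*q (N(R, q) = R*q + R = R + R*q)
j = -2 (j = 4*(1 - 3) - 1*(-6) = 4*(-2) + 6 = -8 + 6 = -2)
E(v) = 1
L(b) = 25*b/3 (L(b) = -(-25)*b/3 = 25*b/3)
L(j)*E((0 - 3)²) = ((25/3)*(-2))*1 = -50/3*1 = -50/3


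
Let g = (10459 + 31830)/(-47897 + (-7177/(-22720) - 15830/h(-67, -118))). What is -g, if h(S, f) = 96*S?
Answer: 193122022080/218719505963 ≈ 0.88297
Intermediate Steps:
g = -193122022080/218719505963 (g = (10459 + 31830)/(-47897 + (-7177/(-22720) - 15830/(96*(-67)))) = 42289/(-47897 + (-7177*(-1/22720) - 15830/(-6432))) = 42289/(-47897 + (7177/22720 - 15830*(-1/6432))) = 42289/(-47897 + (7177/22720 + 7915/3216)) = 42289/(-47897 + 12681877/4566720) = 42289/(-218719505963/4566720) = 42289*(-4566720/218719505963) = -193122022080/218719505963 ≈ -0.88297)
-g = -1*(-193122022080/218719505963) = 193122022080/218719505963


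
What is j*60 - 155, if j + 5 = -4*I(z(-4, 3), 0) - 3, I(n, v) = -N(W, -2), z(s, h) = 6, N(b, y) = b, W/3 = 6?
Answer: 3685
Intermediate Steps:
W = 18 (W = 3*6 = 18)
I(n, v) = -18 (I(n, v) = -1*18 = -18)
j = 64 (j = -5 + (-4*(-18) - 3) = -5 + (72 - 3) = -5 + 69 = 64)
j*60 - 155 = 64*60 - 155 = 3840 - 155 = 3685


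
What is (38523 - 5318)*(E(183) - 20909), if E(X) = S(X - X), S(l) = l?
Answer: -694283345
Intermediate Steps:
E(X) = 0 (E(X) = X - X = 0)
(38523 - 5318)*(E(183) - 20909) = (38523 - 5318)*(0 - 20909) = 33205*(-20909) = -694283345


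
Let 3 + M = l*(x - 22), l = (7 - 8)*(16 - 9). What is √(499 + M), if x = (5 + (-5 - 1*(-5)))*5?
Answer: 5*√19 ≈ 21.794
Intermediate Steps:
l = -7 (l = -1*7 = -7)
x = 25 (x = (5 + (-5 + 5))*5 = (5 + 0)*5 = 5*5 = 25)
M = -24 (M = -3 - 7*(25 - 22) = -3 - 7*3 = -3 - 21 = -24)
√(499 + M) = √(499 - 24) = √475 = 5*√19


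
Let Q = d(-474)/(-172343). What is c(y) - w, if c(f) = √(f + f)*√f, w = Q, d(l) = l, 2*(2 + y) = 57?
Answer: -474/172343 + 53*√2/2 ≈ 37.474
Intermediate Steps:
y = 53/2 (y = -2 + (½)*57 = -2 + 57/2 = 53/2 ≈ 26.500)
Q = 474/172343 (Q = -474/(-172343) = -474*(-1/172343) = 474/172343 ≈ 0.0027503)
w = 474/172343 ≈ 0.0027503
c(f) = f*√2 (c(f) = √(2*f)*√f = (√2*√f)*√f = f*√2)
c(y) - w = 53*√2/2 - 1*474/172343 = 53*√2/2 - 474/172343 = -474/172343 + 53*√2/2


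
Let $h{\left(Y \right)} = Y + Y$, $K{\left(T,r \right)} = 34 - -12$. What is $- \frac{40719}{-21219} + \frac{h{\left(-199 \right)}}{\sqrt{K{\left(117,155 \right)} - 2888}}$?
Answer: $\frac{13573}{7073} + \frac{199 i \sqrt{58}}{203} \approx 1.919 + 7.4657 i$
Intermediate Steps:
$K{\left(T,r \right)} = 46$ ($K{\left(T,r \right)} = 34 + 12 = 46$)
$h{\left(Y \right)} = 2 Y$
$- \frac{40719}{-21219} + \frac{h{\left(-199 \right)}}{\sqrt{K{\left(117,155 \right)} - 2888}} = - \frac{40719}{-21219} + \frac{2 \left(-199\right)}{\sqrt{46 - 2888}} = \left(-40719\right) \left(- \frac{1}{21219}\right) - \frac{398}{\sqrt{-2842}} = \frac{13573}{7073} - \frac{398}{7 i \sqrt{58}} = \frac{13573}{7073} - 398 \left(- \frac{i \sqrt{58}}{406}\right) = \frac{13573}{7073} + \frac{199 i \sqrt{58}}{203}$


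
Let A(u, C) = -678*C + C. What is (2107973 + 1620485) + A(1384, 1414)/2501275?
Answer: 1332271118096/357325 ≈ 3.7285e+6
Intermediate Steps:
A(u, C) = -677*C
(2107973 + 1620485) + A(1384, 1414)/2501275 = (2107973 + 1620485) - 677*1414/2501275 = 3728458 - 957278*1/2501275 = 3728458 - 136754/357325 = 1332271118096/357325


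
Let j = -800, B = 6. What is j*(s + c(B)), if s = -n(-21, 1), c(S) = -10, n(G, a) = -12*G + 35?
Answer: 237600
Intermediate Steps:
n(G, a) = 35 - 12*G
s = -287 (s = -(35 - 12*(-21)) = -(35 + 252) = -1*287 = -287)
j*(s + c(B)) = -800*(-287 - 10) = -800*(-297) = 237600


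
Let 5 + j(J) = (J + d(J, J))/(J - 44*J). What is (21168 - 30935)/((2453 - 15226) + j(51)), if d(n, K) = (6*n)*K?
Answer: 419981/549761 ≈ 0.76393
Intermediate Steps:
d(n, K) = 6*K*n
j(J) = -5 - (J + 6*J²)/(43*J) (j(J) = -5 + (J + 6*J*J)/(J - 44*J) = -5 + (J + 6*J²)/((-43*J)) = -5 + (J + 6*J²)*(-1/(43*J)) = -5 - (J + 6*J²)/(43*J))
(21168 - 30935)/((2453 - 15226) + j(51)) = (21168 - 30935)/((2453 - 15226) + (-216/43 - 6/43*51)) = -9767/(-12773 + (-216/43 - 306/43)) = -9767/(-12773 - 522/43) = -9767/(-549761/43) = -9767*(-43/549761) = 419981/549761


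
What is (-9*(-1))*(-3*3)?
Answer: -81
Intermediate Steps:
(-9*(-1))*(-3*3) = 9*(-9) = -81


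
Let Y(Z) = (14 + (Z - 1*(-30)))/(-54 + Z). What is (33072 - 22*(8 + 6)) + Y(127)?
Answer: 2391943/73 ≈ 32766.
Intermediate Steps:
Y(Z) = (44 + Z)/(-54 + Z) (Y(Z) = (14 + (Z + 30))/(-54 + Z) = (14 + (30 + Z))/(-54 + Z) = (44 + Z)/(-54 + Z))
(33072 - 22*(8 + 6)) + Y(127) = (33072 - 22*(8 + 6)) + (44 + 127)/(-54 + 127) = (33072 - 22*14) + 171/73 = (33072 - 308) + (1/73)*171 = 32764 + 171/73 = 2391943/73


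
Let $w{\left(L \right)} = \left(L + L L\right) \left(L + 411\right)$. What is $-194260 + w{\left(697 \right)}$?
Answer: $538854388$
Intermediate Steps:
$w{\left(L \right)} = \left(411 + L\right) \left(L + L^{2}\right)$ ($w{\left(L \right)} = \left(L + L^{2}\right) \left(411 + L\right) = \left(411 + L\right) \left(L + L^{2}\right)$)
$-194260 + w{\left(697 \right)} = -194260 + 697 \left(411 + 697^{2} + 412 \cdot 697\right) = -194260 + 697 \left(411 + 485809 + 287164\right) = -194260 + 697 \cdot 773384 = -194260 + 539048648 = 538854388$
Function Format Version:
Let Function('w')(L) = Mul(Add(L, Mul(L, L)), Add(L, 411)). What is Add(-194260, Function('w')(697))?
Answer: 538854388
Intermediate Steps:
Function('w')(L) = Mul(Add(411, L), Add(L, Pow(L, 2))) (Function('w')(L) = Mul(Add(L, Pow(L, 2)), Add(411, L)) = Mul(Add(411, L), Add(L, Pow(L, 2))))
Add(-194260, Function('w')(697)) = Add(-194260, Mul(697, Add(411, Pow(697, 2), Mul(412, 697)))) = Add(-194260, Mul(697, Add(411, 485809, 287164))) = Add(-194260, Mul(697, 773384)) = Add(-194260, 539048648) = 538854388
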